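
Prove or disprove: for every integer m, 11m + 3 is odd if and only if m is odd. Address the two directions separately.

Forward direction. This fails: m = 6 gives 11m + 3 = 69, which is odd, but 6 is even, not odd.

Converse. This also fails: m = 3 is odd, but 11m + 3 = 36 is even, not odd.

(⇒) fails and (⇐) fails.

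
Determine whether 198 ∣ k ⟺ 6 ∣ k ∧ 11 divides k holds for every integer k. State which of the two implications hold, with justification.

(⇒) holds; (⇐) fails.

[⇒] If 198 ∣ k, write k = 198q. Since 198 = 33·6, k = 6·(33q), so 6 ∣ k; and since 198 = 18·11, k = 11·(18q), so 11 ∣ k.

[⇐] This fails: take k = 66. Both 6 ∣ 66 and 11 ∣ 66, yet 66 is not a multiple of 198 (since 66 = 0·198 + 66), so 198 ∤ 66.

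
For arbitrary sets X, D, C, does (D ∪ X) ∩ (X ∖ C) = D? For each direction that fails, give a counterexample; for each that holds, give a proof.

(⊆) This inclusion fails. Take X = {1}, D = ∅, C = ∅; then 1 ∈ (D ∪ X) ∩ (X ∖ C) but 1 ∉ D.

(⊇) This inclusion fails. Take X = ∅, D = {1}, C = ∅; then 1 ∈ D but 1 ∉ (D ∪ X) ∩ (X ∖ C).

Neither inclusion holds.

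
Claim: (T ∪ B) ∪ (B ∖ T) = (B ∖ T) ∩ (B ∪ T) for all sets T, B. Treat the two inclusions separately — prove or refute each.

(⊆) This inclusion fails. Take T = {1}, B = ∅; then 1 ∈ (T ∪ B) ∪ (B ∖ T) but 1 ∉ (B ∖ T) ∩ (B ∪ T).

(⊇) Let x ∈ (B ∖ T) ∩ (B ∪ T). Then x ∈ B and x ∉ T, from which x ∈ (T ∪ B) ∪ (B ∖ T).

The sets are not equal: only the reverse inclusion holds.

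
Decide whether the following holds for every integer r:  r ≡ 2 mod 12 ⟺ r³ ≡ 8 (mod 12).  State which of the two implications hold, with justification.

(⇒) Suppose r ≡ 2 mod 12. Write r = 12j + 2. Then (12j + 2)³ = 1728j³ + 864j² + 144j + 8 = 12(144j³ + 72j² + 12j) + 8, so r³ ≡ 8 (mod 12).

(⇐) This fails: take r = 8. Then 8³ = 512 ≡ 8 (mod 12), yet 8 ≡ 8 (mod 12), not 2.

Not equivalent: only (⇒) holds.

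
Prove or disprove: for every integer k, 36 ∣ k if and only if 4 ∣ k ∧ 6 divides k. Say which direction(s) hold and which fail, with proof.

(⇒) If 36 ∣ k, write k = 36q. Since 36 = 9·4, k = 4·(9q), so 4 ∣ k; and since 36 = 6·6, k = 6·(6q), so 6 ∣ k.

(⇐) This fails: take k = 12. Both 4 ∣ 12 and 6 ∣ 12, yet 12 is not a multiple of 36 (since 12 = 0·36 + 12), so 36 ∤ 12.

Only the forward implication holds.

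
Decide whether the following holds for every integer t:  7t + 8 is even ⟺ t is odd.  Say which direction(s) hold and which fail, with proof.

(⇒) fails and (⇐) fails.

(⇒) This fails: t = 6 gives 7t + 8 = 50, which is even, but 6 is even, not odd.

(⇐) This also fails: t = 3 is odd, but 7t + 8 = 29 is odd, not even.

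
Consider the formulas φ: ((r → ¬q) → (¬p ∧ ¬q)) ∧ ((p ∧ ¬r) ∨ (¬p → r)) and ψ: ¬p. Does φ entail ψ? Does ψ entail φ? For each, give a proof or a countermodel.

(⇒) This fails. Under r = T, p = T, q = T, the left side is true but the right side is false.

(⇐) This fails. Under r = F, p = F, q = F, the left side is false but the right side is true.

Neither implication holds.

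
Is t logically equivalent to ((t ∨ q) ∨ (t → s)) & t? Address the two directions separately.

Both implications hold.

(→) Assume the antecedent. If t is true, ((t ∨ q) ∨ (t → s)) & t reduces to true regardless of the other variables. If t is false, the antecedent cannot hold. Either way ((t ∨ q) ∨ (t → s)) & t holds.

(←) Assume the antecedent. If t is true, t reduces to true regardless of the other variables. If t is false, the antecedent cannot hold. Either way t holds.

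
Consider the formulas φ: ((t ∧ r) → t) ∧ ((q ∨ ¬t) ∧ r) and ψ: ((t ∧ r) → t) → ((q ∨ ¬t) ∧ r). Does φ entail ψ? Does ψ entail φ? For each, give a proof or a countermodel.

(⇒) Assume the antecedent. If t is true, the antecedent forces (t = T, q = T, r = T), and ((t ∧ r) → t) → ((q ∨ ¬t) ∧ r) holds there. If t is false, the antecedent forces (t = F, q = F, r = T) or (t = F, q = T, r = T), and ((t ∧ r) → t) → ((q ∨ ¬t) ∧ r) holds there. Either way ((t ∧ r) → t) → ((q ∨ ¬t) ∧ r) holds.

(⇐) Assume the antecedent. If t is true, the antecedent forces (t = T, q = T, r = T), and ((t ∧ r) → t) ∧ ((q ∨ ¬t) ∧ r) holds there. If t is false, the antecedent forces (t = F, q = F, r = T) or (t = F, q = T, r = T), and ((t ∧ r) → t) ∧ ((q ∨ ¬t) ∧ r) holds there. Either way ((t ∧ r) → t) ∧ ((q ∨ ¬t) ∧ r) holds.

Both directions hold.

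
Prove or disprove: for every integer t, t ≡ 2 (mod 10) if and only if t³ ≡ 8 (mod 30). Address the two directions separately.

(⟹) This fails: take t = 12. Then 12 ≡ 2 (mod 10), but 12³ = 1728 ≡ 18 (mod 30), not 8.

(⟸) Conversely, the residues r modulo 30 with r³ ≡ 8 (mod 30) are exactly {2}, and each is ≡ 2 (mod 10).

Only the reverse direction holds.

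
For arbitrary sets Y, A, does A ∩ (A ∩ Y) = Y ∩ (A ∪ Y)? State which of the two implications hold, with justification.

(⊆) holds; (⊇) fails.

(⊇) This inclusion fails. Take Y = {1}, A = ∅; then 1 ∈ Y ∩ (A ∪ Y) but 1 ∉ A ∩ (A ∩ Y).

(⊆) Let x ∈ A ∩ (A ∩ Y). Then x ∈ Y ∩ A, from which x ∈ Y ∩ (A ∪ Y).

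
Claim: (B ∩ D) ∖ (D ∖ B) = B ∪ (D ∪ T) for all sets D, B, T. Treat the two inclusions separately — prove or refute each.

The sets are not equal: only the forward inclusion holds.

Forward inclusion. Let x ∈ (B ∩ D) ∖ (D ∖ B). Then either x ∈ D ∩ B and x ∉ T; or x ∈ D ∩ B ∩ T. In each case x ∈ B ∪ (D ∪ T), so (B ∩ D) ∖ (D ∖ B) ⊆ B ∪ (D ∪ T).

Reverse inclusion. This inclusion fails. Take D = {1}, B = ∅, T = ∅; then 1 ∈ B ∪ (D ∪ T) but 1 ∉ (B ∩ D) ∖ (D ∖ B).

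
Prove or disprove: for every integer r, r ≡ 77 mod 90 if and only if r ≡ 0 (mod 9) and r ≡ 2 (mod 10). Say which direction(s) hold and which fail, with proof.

Forward direction. This fails: r = 77 gives 77 ≡ 77 (mod 90) but 77 ≡ 5 (mod 9), so the conjunction on the right does not hold.

Converse. This fails: r = 72 satisfies both congruences on the right (72 ≡ 0 mod 9 and 72 ≡ 2 mod 10) yet 72 ≡ 72 (mod 90), not 77.

Both directions fail.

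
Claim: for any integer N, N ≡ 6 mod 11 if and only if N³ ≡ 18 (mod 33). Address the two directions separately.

(⇒) fails; (⇐) holds.

Forward direction. This fails: take N = 17. Then 17 ≡ 6 (mod 11), but 17³ = 4913 ≡ 29 (mod 33), not 18.

Converse. The residues r modulo 33 with r³ ≡ 18 (mod 33) are exactly {6}, and each is ≡ 6 (mod 11).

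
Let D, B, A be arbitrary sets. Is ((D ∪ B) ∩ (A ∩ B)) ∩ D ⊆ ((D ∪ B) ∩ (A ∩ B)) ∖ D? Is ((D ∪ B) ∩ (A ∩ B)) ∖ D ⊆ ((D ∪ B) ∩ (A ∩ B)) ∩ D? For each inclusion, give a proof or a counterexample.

Forward inclusion. This inclusion fails. Take D = {1}, B = {1}, A = {1}; then 1 ∈ ((D ∪ B) ∩ (A ∩ B)) ∩ D but 1 ∉ ((D ∪ B) ∩ (A ∩ B)) ∖ D.

Reverse inclusion. This inclusion fails. Take D = ∅, B = {1}, A = {1}; then 1 ∈ ((D ∪ B) ∩ (A ∩ B)) ∖ D but 1 ∉ ((D ∪ B) ∩ (A ∩ B)) ∩ D.

Neither inclusion holds.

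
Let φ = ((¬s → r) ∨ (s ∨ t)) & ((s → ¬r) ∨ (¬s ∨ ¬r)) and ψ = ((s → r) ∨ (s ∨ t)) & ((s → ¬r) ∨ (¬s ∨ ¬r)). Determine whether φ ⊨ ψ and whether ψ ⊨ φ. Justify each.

Only the forward direction holds.

Forward direction. Assume the antecedent. If r is true, the antecedent forces (t = F, r = T, s = F) or (t = T, r = T, s = F), and the consequent holds there. If r is false, the consequent reduces to true regardless of the other variables. Either way the consequent holds.

Converse. This fails. Under t = F, r = F, s = F, the left side is false but the right side is true.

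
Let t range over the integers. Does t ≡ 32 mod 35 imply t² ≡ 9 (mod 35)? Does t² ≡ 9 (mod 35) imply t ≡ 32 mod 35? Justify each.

Forward direction. Suppose t ≡ 32 mod 35. Write t = 35j + 32. Then (35j + 32)² = 1225j² + 2240j + 1024 = 35(35j² + 64j + 29) + 9, so t² ≡ 9 (mod 35).

Converse. This fails: take t = 3. Then 3² = 9 ≡ 9 (mod 35), yet 3 ≡ 3 (mod 35), not 32.

The forward direction holds; the converse fails.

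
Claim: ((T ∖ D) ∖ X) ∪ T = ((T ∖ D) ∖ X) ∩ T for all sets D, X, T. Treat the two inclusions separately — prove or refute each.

(⊆) fails; (⊇) holds.

(⊇) Let x ∈ ((T ∖ D) ∖ X) ∩ T. Then x ∈ T and x ∉ D, X, from which x ∈ ((T ∖ D) ∖ X) ∪ T.

(⊆) This inclusion fails. Take D = {1}, X = ∅, T = {1}; then 1 ∈ ((T ∖ D) ∖ X) ∪ T but 1 ∉ ((T ∖ D) ∖ X) ∩ T.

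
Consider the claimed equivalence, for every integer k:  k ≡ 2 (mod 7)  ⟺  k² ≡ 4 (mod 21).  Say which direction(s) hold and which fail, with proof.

[⇒] This fails: take k = 9. Then 9 ≡ 2 (mod 7), but 9² = 81 ≡ 18 (mod 21), not 4.

[⇐] This fails: take k = 5. Then 5² = 25 ≡ 4 (mod 21), yet 5 ≡ 5 (mod 7), not 2.

(⇒) fails and (⇐) fails.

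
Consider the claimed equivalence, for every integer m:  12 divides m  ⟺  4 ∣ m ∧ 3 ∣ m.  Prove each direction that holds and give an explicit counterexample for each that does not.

(⟹) If 12 ∣ m, write m = 12q. Since 12 = 3·4, m = 4·(3q), so 4 ∣ m; and since 12 = 4·3, m = 3·(4q), so 3 ∣ m.

(⟸) Suppose 4 ∣ m and 3 ∣ m. Any common multiple of 4 and 3 is a multiple of their lcm; here gcd(4, 3) = 1, so lcm(4, 3) = 4·3 = 12, so 12 ∣ m.

Both directions hold.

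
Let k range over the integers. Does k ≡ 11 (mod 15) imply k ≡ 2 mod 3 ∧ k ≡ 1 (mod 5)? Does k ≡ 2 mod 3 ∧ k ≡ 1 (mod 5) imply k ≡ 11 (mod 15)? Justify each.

Both directions hold; the statement is true.

(⇒) Suppose k ≡ 11 (mod 15); write k = 15j + 11. Since 3 ∣ 15, reducing mod 3 gives k ≡ 11 ≡ 2 (mod 3); since 5 ∣ 15, reducing mod 5 gives k ≡ 11 ≡ 1 (mod 5).

(⇐) Conversely, if k ≡ 2 (mod 3) and k ≡ 1 (mod 5), then by the Chinese remainder theorem k ≡ 11 (mod 15). This is exactly k ≡ 11 (mod 15).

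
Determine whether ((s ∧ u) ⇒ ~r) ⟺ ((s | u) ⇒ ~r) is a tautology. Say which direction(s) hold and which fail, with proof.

(⇒) This fails. Under r = T, u = T, s = F, the left side is true but the right side is false.

(⇐) Assume the antecedent. If r is true, the antecedent forces (r = T, u = F, s = F), and (s ∧ u) ⇒ ~r holds there. If r is false, (s ∧ u) ⇒ ~r reduces to true regardless of the other variables. Either way (s ∧ u) ⇒ ~r holds.

Only the converse holds.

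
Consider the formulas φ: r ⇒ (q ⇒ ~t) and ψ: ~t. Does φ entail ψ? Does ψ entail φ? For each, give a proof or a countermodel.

Only the reverse direction holds.

[⇒] This fails. Under r = F, t = T, q = F, the left side is true but the right side is false.

[⇐] Assume the antecedent. If r is true, the antecedent forces (r = T, t = F, q = F) or (r = T, t = F, q = T), and r ⇒ (q ⇒ ~t) holds there. If r is false, r ⇒ (q ⇒ ~t) reduces to true regardless of the other variables. Either way r ⇒ (q ⇒ ~t) holds.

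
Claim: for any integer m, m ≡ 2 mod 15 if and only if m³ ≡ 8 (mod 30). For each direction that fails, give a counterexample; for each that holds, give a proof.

[⇒] This fails: take m = 17. Then 17 ≡ 2 (mod 15), but 17³ = 4913 ≡ 23 (mod 30), not 8.

[⇐] Conversely, the residues r modulo 30 with r³ ≡ 8 (mod 30) are exactly {2}, and each is ≡ 2 (mod 15).

Not equivalent: only (⇐) holds.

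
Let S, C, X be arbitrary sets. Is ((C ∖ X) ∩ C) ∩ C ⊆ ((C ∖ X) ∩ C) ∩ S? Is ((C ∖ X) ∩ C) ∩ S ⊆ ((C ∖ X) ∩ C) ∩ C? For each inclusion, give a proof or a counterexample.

The sets are not equal: only the reverse inclusion holds.

Forward inclusion. This inclusion fails. Take S = ∅, C = {1}, X = ∅; then 1 ∈ ((C ∖ X) ∩ C) ∩ C but 1 ∉ ((C ∖ X) ∩ C) ∩ S.

Reverse inclusion. Let x ∈ ((C ∖ X) ∩ C) ∩ S. Then x ∈ S ∩ C and x ∉ X, from which x ∈ ((C ∖ X) ∩ C) ∩ C.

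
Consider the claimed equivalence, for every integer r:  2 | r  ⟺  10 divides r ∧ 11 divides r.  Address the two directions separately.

(⇐) Suppose 10 ∣ r and 11 ∣ r. Any common multiple of 10 and 11 is a multiple of their lcm; here gcd(10, 11) = 1, so lcm(10, 11) = 10·11 = 110, so 110 ∣ r. Since 2 ∣ 110, it follows that 2 ∣ r.

(⇒) This fails: take r = 2. Certainly 2 ∣ 2, but 10 ∤ 2.

(⇒) fails; (⇐) holds.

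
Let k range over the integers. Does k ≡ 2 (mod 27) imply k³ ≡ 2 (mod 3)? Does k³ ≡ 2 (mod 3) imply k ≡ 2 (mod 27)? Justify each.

(→) Suppose k ≡ 2 (mod 27). Then k³ ≡ 2³ = 8 (mod 27), and since 3 ∣ 27, also k³ ≡ 2 (mod 3).

(←) This fails: take k = 5. Then 5³ = 125 ≡ 2 (mod 3), yet 5 ≡ 5 (mod 27), not 2.

(⇒) holds; (⇐) fails.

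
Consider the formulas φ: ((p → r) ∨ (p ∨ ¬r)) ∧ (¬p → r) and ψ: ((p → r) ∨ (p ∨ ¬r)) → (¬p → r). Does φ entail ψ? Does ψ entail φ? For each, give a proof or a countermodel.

Both directions hold; the statement is true.

[⇐] Assume the antecedent. If p is true, the consequent reduces to true regardless of the other variables. If p is false, the antecedent forces (p = F, r = T), and the consequent holds there. Either way the consequent holds.

[⇒] Assume the antecedent. If p is true, the consequent reduces to true regardless of the other variables. If p is false, the antecedent forces (p = F, r = T), and the consequent holds there. Either way the consequent holds.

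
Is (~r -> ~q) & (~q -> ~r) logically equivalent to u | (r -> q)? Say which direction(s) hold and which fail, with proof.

Not equivalent: only (⇒) holds.

Converse. This fails. Under r = T, u = T, q = F, the left side is false but the right side is true.

Forward direction. Assume the antecedent. If r is true, the antecedent forces (r = T, u = F, q = T) or (r = T, u = T, q = T), and u | (r -> q) holds there. If r is false, u | (r -> q) reduces to true regardless of the other variables. Either way u | (r -> q) holds.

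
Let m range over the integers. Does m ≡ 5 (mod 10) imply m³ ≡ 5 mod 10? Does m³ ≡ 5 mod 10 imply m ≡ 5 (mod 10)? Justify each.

The biconditional holds.

Forward direction. Suppose m ≡ 5 (mod 10). Write m = 10j + 5. Then (10j + 5)³ = 1000j³ + 1500j² + 750j + 125 = 10(100j³ + 150j² + 75j + 12) + 5, so m³ ≡ 5 (mod 10).

Converse. For the converse, argue contrapositively. If m ≢ 5 (mod 10), then m is congruent to one of 0, 1, 2, 3, 4, 6, 7, 8, 9 modulo 10, and these give m³ ≡ 0, 1, 8, 7, 4, 6, 3, 2, 9 respectively — never 5.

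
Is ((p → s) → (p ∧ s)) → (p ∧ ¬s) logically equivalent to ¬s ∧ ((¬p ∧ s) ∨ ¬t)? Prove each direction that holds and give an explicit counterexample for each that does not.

Forward direction. This fails. Under p = F, t = T, s = F, the left side is true but the right side is false.

Converse. Assume the antecedent. If p is true, the antecedent forces (p = T, t = F, s = F), and ((p → s) → (p ∧ s)) → (p ∧ ¬s) holds there. If p is false, ((p → s) → (p ∧ s)) → (p ∧ ¬s) reduces to true regardless of the other variables. Either way ((p → s) → (p ∧ s)) → (p ∧ ¬s) holds.

(⇒) fails; (⇐) holds.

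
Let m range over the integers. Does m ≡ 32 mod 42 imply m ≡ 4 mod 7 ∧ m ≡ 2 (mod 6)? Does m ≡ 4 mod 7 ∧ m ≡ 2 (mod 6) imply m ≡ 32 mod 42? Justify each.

Equivalent; both directions hold.

(⟹) Suppose m ≡ 32 (mod 42); write m = 42j + 32. Since 7 ∣ 42, reducing mod 7 gives m ≡ 32 ≡ 4 (mod 7); since 6 ∣ 42, reducing mod 6 gives m ≡ 32 ≡ 2 (mod 6).

(⟸) Conversely, if m ≡ 4 (mod 7) and m ≡ 2 (mod 6), then by the Chinese remainder theorem m ≡ 32 (mod 42). This is exactly m ≡ 32 (mod 42).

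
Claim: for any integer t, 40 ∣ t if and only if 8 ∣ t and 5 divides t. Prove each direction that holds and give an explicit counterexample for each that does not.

Forward direction. If 40 ∣ t, write t = 40q. Since 40 = 5·8, t = 8·(5q), so 8 ∣ t; and since 40 = 8·5, t = 5·(8q), so 5 ∣ t.

Converse. Suppose 8 ∣ t and 5 ∣ t. Any common multiple of 8 and 5 is a multiple of their lcm; here gcd(8, 5) = 1, so lcm(8, 5) = 8·5 = 40, so 40 ∣ t.

The biconditional holds.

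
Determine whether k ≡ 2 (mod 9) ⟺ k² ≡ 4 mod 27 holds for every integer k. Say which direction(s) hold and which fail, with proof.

Both directions fail.

[⇒] This fails: take k = 11. Then 11 ≡ 2 (mod 9), but 11² = 121 ≡ 13 (mod 27), not 4.

[⇐] This fails: take k = 25. Then 25² = 625 ≡ 4 (mod 27), yet 25 ≡ 7 (mod 9), not 2.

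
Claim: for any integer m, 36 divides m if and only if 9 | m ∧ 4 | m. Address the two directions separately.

Both directions hold; the statement is true.

(⟹) If 36 ∣ m, write m = 36q. Since 36 = 4·9, m = 9·(4q), so 9 ∣ m; and since 36 = 9·4, m = 4·(9q), so 4 ∣ m.

(⟸) Suppose 9 ∣ m and 4 ∣ m. Any common multiple of 9 and 4 is a multiple of their lcm; here gcd(9, 4) = 1, so lcm(9, 4) = 9·4 = 36, so 36 ∣ m.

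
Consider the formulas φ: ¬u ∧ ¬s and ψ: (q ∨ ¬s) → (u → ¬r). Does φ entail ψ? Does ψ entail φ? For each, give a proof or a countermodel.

(⟹) Assume the antecedent. If q is true, the antecedent forces (q = T, r = F, s = F, u = F) or (q = T, r = T, s = F, u = F), and (q ∨ ¬s) → (u → ¬r) holds there. If q is false, the antecedent forces (q = F, r = F, s = F, u = F) or (q = F, r = T, s = F, u = F), and (q ∨ ¬s) → (u → ¬r) holds there. Either way (q ∨ ¬s) → (u → ¬r) holds.

(⟸) This fails. Under q = F, r = F, s = T, u = F, the left side is false but the right side is true.

(⇒) holds; (⇐) fails.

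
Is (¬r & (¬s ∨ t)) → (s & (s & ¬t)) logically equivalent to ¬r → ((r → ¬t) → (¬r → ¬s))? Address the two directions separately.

Both directions fail.

[⇒] This fails. Under s = T, t = F, r = F, the left side is true but the right side is false.

[⇐] This fails. Under s = F, t = F, r = F, the left side is false but the right side is true.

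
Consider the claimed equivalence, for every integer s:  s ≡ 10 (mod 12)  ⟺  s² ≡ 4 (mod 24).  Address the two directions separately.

Only the forward implication holds.

[⇒] Suppose s ≡ 10 (mod 12). Working modulo 24, s ∈ {10, 22}; for each such r, r² ≡ 4 (mod 24).

[⇐] This fails: take s = 2. Then 2² = 4 ≡ 4 (mod 24), yet 2 ≡ 2 (mod 12), not 10.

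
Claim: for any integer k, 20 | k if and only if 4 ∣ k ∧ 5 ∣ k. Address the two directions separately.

Equivalent; both directions hold.

(⟸) Suppose 4 ∣ k and 5 ∣ k. Any common multiple of 4 and 5 is a multiple of their lcm; here gcd(4, 5) = 1, so lcm(4, 5) = 4·5 = 20, so 20 ∣ k.

(⟹) If 20 ∣ k, write k = 20q. Since 20 = 5·4, k = 4·(5q), so 4 ∣ k; and since 20 = 4·5, k = 5·(4q), so 5 ∣ k.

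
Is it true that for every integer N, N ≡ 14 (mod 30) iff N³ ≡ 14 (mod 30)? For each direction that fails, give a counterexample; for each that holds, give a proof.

Both directions hold; the statement is true.

[⇒] Suppose N ≡ 14 (mod 30). Write N = 30j + 14. Then (30j + 14)³ = 27000j³ + 37800j² + 17640j + 2744 = 30(900j³ + 1260j² + 588j + 91) + 14, so N³ ≡ 14 (mod 30).

[⇐] Conversely, suppose N³ ≡ 14 (mod 30). The only residue r in {0, …, 29} with r³ ≡ 14 (mod 30) is r = 14, so N ≡ 14 (mod 30).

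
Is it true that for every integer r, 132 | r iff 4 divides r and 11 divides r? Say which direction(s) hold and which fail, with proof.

(⟹) If 132 ∣ r, write r = 132q. Since 132 = 33·4, r = 4·(33q), so 4 ∣ r; and since 132 = 12·11, r = 11·(12q), so 11 ∣ r.

(⟸) This fails: take r = 44. Both 4 ∣ 44 and 11 ∣ 44, yet 44 is not a multiple of 132 (since 44 = 0·132 + 44), so 132 ∤ 44.

Not equivalent: only (⇒) holds.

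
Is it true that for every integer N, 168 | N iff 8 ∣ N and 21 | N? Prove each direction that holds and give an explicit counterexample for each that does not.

The biconditional holds.

(⟹) If 168 ∣ N, write N = 168q. Since 168 = 21·8, N = 8·(21q), so 8 ∣ N; and since 168 = 8·21, N = 21·(8q), so 21 ∣ N.

(⟸) Suppose 8 ∣ N and 21 ∣ N. Any common multiple of 8 and 21 is a multiple of their lcm; here gcd(8, 21) = 1, so lcm(8, 21) = 8·21 = 168, so 168 ∣ N.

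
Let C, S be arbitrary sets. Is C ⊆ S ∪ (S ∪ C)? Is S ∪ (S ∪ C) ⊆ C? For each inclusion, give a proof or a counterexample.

(⊆) Let x ∈ C. Then either x ∈ C and x ∉ S; or x ∈ C ∩ S. In each case x ∈ S ∪ (S ∪ C), so C ⊆ S ∪ (S ∪ C).

(⊇) This inclusion fails. Take C = ∅, S = {1}; then 1 ∈ S ∪ (S ∪ C) but 1 ∉ C.

The sets are not equal: only the forward inclusion holds.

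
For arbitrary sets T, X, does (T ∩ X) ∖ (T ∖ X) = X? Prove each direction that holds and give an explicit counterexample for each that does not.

(⊆) holds; (⊇) fails.

(⊆) Let x ∈ (T ∩ X) ∖ (T ∖ X). Then x ∈ T ∩ X, from which x ∈ X.

(⊇) This inclusion fails. Take T = ∅, X = {1}; then 1 ∈ X but 1 ∉ (T ∩ X) ∖ (T ∖ X).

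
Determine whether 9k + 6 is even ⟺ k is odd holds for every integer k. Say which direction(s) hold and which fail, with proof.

Neither implication holds.

[⇒] This fails: k = 2 gives 9k + 6 = 24, which is even, but 2 is even, not odd.

[⇐] This also fails: k = 5 is odd, but 9k + 6 = 51 is odd, not even.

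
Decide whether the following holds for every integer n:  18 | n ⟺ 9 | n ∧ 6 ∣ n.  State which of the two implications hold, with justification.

(→) If 18 ∣ n, write n = 18q. Since 18 = 2·9, n = 9·(2q), so 9 ∣ n; and since 18 = 3·6, n = 6·(3q), so 6 ∣ n.

(←) Suppose 9 ∣ n and 6 ∣ n. Any common multiple of 9 and 6 is a multiple of their lcm; here lcm(9, 6) = 9·6/gcd(9, 6) = 54/3 = 18, so 18 ∣ n.

Both implications hold.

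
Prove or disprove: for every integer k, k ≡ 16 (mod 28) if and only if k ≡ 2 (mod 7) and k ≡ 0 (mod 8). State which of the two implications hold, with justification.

The forward direction fails; the converse holds.

(→) This fails: k = 44 gives 44 ≡ 16 (mod 28) but 44 ≡ 4 (mod 8), so the conjunction on the right does not hold.

(←) Conversely, if k ≡ 2 (mod 7) and k ≡ 0 (mod 8), then by the Chinese remainder theorem k ≡ 16 (mod 56). Since 16 ≡ 16 (mod 28) and 28 ∣ 56, we get k ≡ 16 (mod 28).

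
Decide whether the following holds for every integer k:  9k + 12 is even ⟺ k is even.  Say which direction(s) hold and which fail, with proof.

Both implications hold.

[⇒] Suppose 9k + 12 is even. Since 9 is odd, 9k and k have the same parity, so 9k + 12 ≡ k + 12 (mod 2). As 12 is even, 9k + 12 is even exactly when k is even. Thus k is even.

[⇐] Conversely, suppose k is even; write k = 2j. Then 9k + 12 = 9·(2j) + 12 = 2·9j + 12, which is even.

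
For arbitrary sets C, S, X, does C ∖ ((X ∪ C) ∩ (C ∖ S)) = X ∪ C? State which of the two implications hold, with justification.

The sets are not equal: only the forward inclusion holds.

(⊇) This inclusion fails. Take C = {1}, S = ∅, X = ∅; then 1 ∈ X ∪ C but 1 ∉ C ∖ ((X ∪ C) ∩ (C ∖ S)).

(⊆) Let x ∈ C ∖ ((X ∪ C) ∩ (C ∖ S)). Then either x ∈ C ∩ S and x ∉ X; or x ∈ C ∩ S ∩ X. In each case x ∈ X ∪ C, so C ∖ ((X ∪ C) ∩ (C ∖ S)) ⊆ X ∪ C.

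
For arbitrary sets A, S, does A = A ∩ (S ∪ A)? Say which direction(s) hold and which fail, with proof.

(⊆) Let x ∈ A. Then either x ∈ A and x ∉ S; or x ∈ A ∩ S. In each case x ∈ A ∩ (S ∪ A), so A ⊆ A ∩ (S ∪ A).

(⊇) Let x ∈ A ∩ (S ∪ A). Then either x ∈ A and x ∉ S; or x ∈ A ∩ S. In each case x ∈ A, so A ∩ (S ∪ A) ⊆ A.

The two sets are equal.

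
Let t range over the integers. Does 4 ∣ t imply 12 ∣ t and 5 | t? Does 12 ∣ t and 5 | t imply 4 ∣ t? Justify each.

(⇒) fails; (⇐) holds.

(⟹) This fails: take t = 4. Certainly 4 ∣ 4, but 12 ∤ 4.

(⟸) Suppose 12 ∣ t and 5 ∣ t. Any common multiple of 12 and 5 is a multiple of their lcm; here gcd(12, 5) = 1, so lcm(12, 5) = 12·5 = 60, so 60 ∣ t. Since 4 ∣ 60, it follows that 4 ∣ t.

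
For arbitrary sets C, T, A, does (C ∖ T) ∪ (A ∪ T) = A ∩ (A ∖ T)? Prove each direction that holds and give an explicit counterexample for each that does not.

(⊆) fails; (⊇) holds.

(⟹) This inclusion fails. Take C = {1}, T = ∅, A = ∅; then 1 ∈ (C ∖ T) ∪ (A ∪ T) but 1 ∉ A ∩ (A ∖ T).

(⟸) Let x ∈ A ∩ (A ∖ T). Then either x ∈ A and x ∉ C, T; or x ∈ C ∩ A and x ∉ T. In each case x ∈ (C ∖ T) ∪ (A ∪ T), so A ∩ (A ∖ T) ⊆ (C ∖ T) ∪ (A ∪ T).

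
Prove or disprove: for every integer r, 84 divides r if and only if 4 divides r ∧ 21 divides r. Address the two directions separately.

Both directions hold.

(⇒) If 84 ∣ r, write r = 84q. Since 84 = 21·4, r = 4·(21q), so 4 ∣ r; and since 84 = 4·21, r = 21·(4q), so 21 ∣ r.

(⇐) Suppose 4 ∣ r and 21 ∣ r. Any common multiple of 4 and 21 is a multiple of their lcm; here gcd(4, 21) = 1, so lcm(4, 21) = 4·21 = 84, so 84 ∣ r.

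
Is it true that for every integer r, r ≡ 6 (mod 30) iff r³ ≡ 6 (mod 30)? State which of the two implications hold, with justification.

[⇒] Suppose r ≡ 6 (mod 30). Write r = 30j + 6. Then (30j + 6)³ = 27000j³ + 16200j² + 3240j + 216 = 30(900j³ + 540j² + 108j + 7) + 6, so r³ ≡ 6 (mod 30).

[⇐] Conversely, suppose r³ ≡ 6 (mod 30). The only residue r in {0, …, 29} with r³ ≡ 6 (mod 30) is r = 6, so r ≡ 6 (mod 30).

The biconditional holds.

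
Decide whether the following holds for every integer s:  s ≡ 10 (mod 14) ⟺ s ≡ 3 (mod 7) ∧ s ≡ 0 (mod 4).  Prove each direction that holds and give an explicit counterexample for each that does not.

Converse. If s ≡ 3 (mod 7) and s ≡ 0 (mod 4), then by the Chinese remainder theorem s ≡ 24 (mod 28). Since 24 ≡ 10 (mod 14) and 14 ∣ 28, we get s ≡ 10 (mod 14).

Forward direction. This fails: s = 10 gives 10 ≡ 10 (mod 14) but 10 ≡ 2 (mod 4), so the conjunction on the right does not hold.

Only the converse holds.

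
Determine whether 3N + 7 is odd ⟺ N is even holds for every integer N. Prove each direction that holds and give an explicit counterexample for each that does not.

(⟸) Suppose N is even; write N = 2j. Then 3N + 7 = 3·(2j) + 7 = 2·3j + 7, which is odd.

(⟹) Suppose 3N + 7 is odd. Since 3 is odd, 3N and N have the same parity, so 3N + 7 ≡ N + 7 (mod 2). As 7 is odd, 3N + 7 is odd exactly when N is even. Thus N is even.

Both directions hold; the statement is true.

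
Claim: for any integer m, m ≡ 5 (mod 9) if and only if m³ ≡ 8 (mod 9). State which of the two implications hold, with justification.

(⟹) Suppose m ≡ 5 (mod 9). Write m = 9j + 5. Then (9j + 5)³ = 729j³ + 1215j² + 675j + 125 = 9(81j³ + 135j² + 75j + 13) + 8, so m³ ≡ 8 (mod 9).

(⟸) This fails: take m = 2. Then 2³ = 8 ≡ 8 (mod 9), yet 2 ≡ 2 (mod 9), not 5.

Only the forward direction holds.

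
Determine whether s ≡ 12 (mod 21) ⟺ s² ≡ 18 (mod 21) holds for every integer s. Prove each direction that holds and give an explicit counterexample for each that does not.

Only the forward direction holds.

[⇒] Suppose s ≡ 12 (mod 21). Write s = 21j + 12. Then (21j + 12)² = 441j² + 504j + 144 = 21(21j² + 24j + 6) + 18, so s² ≡ 18 (mod 21).

[⇐] This fails: take s = 9. Then 9² = 81 ≡ 18 (mod 21), yet 9 ≡ 9 (mod 21), not 12.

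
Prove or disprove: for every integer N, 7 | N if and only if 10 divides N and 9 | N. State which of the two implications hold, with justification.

Neither direction holds.

(→) This fails: take N = 7. Certainly 7 ∣ 7, but 10 ∤ 7.

(←) This fails: take N = 90. Both 10 ∣ 90 and 9 ∣ 90, yet 90 is not a multiple of 7 (since 90 = 12·7 + 6), so 7 ∤ 90.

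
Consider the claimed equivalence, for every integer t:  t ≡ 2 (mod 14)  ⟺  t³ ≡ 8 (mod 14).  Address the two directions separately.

(⟹) Suppose t ≡ 2 (mod 14). Write t = 14j + 2. Then (14j + 2)³ = 2744j³ + 1176j² + 168j + 8 = 14(196j³ + 84j² + 12j) + 8, so t³ ≡ 8 (mod 14).

(⟸) This fails: take t = 4. Then 4³ = 64 ≡ 8 (mod 14), yet 4 ≡ 4 (mod 14), not 2.

Not equivalent: only (⇒) holds.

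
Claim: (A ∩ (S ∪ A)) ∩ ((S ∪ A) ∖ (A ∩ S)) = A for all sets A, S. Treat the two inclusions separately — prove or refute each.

Only the forward inclusion holds.

(⊆) Let x ∈ (A ∩ (S ∪ A)) ∩ ((S ∪ A) ∖ (A ∩ S)). Then x ∈ A and x ∉ S, from which x ∈ A.

(⊇) This inclusion fails. Take A = {1}, S = {1}; then 1 ∈ A but 1 ∉ (A ∩ (S ∪ A)) ∩ ((S ∪ A) ∖ (A ∩ S)).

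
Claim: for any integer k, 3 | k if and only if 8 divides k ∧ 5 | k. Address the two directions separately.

(→) This fails: take k = 3. Certainly 3 ∣ 3, but 8 ∤ 3.

(←) This fails: take k = 40. Both 8 ∣ 40 and 5 ∣ 40, yet 40 is not a multiple of 3 (since 40 = 13·3 + 1), so 3 ∤ 40.

(⇒) fails and (⇐) fails.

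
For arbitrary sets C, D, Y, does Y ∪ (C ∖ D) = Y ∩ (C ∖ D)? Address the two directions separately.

(⊆) fails; (⊇) holds.

(⊆) This inclusion fails. Take C = {1}, D = ∅, Y = ∅; then 1 ∈ Y ∪ (C ∖ D) but 1 ∉ Y ∩ (C ∖ D).

(⊇) Let x ∈ Y ∩ (C ∖ D). Then x ∈ C ∩ Y and x ∉ D, from which x ∈ Y ∪ (C ∖ D).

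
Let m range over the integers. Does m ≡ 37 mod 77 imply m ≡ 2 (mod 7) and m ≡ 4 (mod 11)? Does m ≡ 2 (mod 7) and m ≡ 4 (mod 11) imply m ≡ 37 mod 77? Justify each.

Forward direction. Suppose m ≡ 37 (mod 77); write m = 77j + 37. Since 7 ∣ 77, reducing mod 7 gives m ≡ 37 ≡ 2 (mod 7); since 11 ∣ 77, reducing mod 11 gives m ≡ 37 ≡ 4 (mod 11).

Converse. If m ≡ 2 (mod 7) and m ≡ 4 (mod 11), then by the Chinese remainder theorem m ≡ 37 (mod 77). This is exactly m ≡ 37 (mod 77).

Both directions hold; the statement is true.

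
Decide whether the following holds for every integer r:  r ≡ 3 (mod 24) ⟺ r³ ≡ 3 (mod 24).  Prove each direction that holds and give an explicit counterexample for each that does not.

(⟹) Suppose r ≡ 3 (mod 24). Write r = 24j + 3. Then (24j + 3)³ = 13824j³ + 5184j² + 648j + 27 = 24(576j³ + 216j² + 27j + 1) + 3, so r³ ≡ 3 (mod 24).

(⟸) Conversely, suppose r³ ≡ 3 (mod 24). The only residue r in {0, …, 23} with r³ ≡ 3 (mod 24) is r = 3, so r ≡ 3 (mod 24).

The biconditional holds.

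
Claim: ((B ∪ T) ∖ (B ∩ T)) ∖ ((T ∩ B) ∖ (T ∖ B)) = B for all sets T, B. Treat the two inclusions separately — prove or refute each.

(⊆) fails and (⊇) fails.

Forward inclusion. This inclusion fails. Take T = {1}, B = ∅; then 1 ∈ ((B ∪ T) ∖ (B ∩ T)) ∖ ((T ∩ B) ∖ (T ∖ B)) but 1 ∉ B.

Reverse inclusion. This inclusion fails. Take T = {1}, B = {1}; then 1 ∈ B but 1 ∉ ((B ∪ T) ∖ (B ∩ T)) ∖ ((T ∩ B) ∖ (T ∖ B)).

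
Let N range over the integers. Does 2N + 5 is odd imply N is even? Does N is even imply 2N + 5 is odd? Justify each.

(→) This fails: take N = 3. Then 2N + 5 = 11, which is odd, yet N = 3 is odd, not even.

(←) Suppose N is even. Since 2 is even, 2N is even for every N, so 2N + 5 has the same parity as 5, which is odd. Hence 2N + 5 is odd.

Not equivalent: only (⇐) holds.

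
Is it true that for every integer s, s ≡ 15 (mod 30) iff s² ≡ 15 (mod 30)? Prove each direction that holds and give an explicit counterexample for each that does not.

The biconditional holds.

(⇐) Suppose s² ≡ 15 (mod 30). The only residue r in {0, …, 29} with r² ≡ 15 (mod 30) is r = 15, so s ≡ 15 (mod 30).

(⇒) Suppose s ≡ 15 (mod 30). Write s = 30j + 15. Then (30j + 15)² = 900j² + 900j + 225 = 30(30j² + 30j + 7) + 15, so s² ≡ 15 (mod 30).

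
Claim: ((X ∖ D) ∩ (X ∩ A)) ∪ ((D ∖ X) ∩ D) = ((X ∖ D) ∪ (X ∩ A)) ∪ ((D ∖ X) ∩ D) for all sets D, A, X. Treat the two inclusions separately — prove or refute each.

(⊆) Let x ∈ ((X ∖ D) ∩ (X ∩ A)) ∪ ((D ∖ X) ∩ D). Then either x ∈ D and x ∉ A, X; or x ∈ D ∩ A and x ∉ X; or x ∈ A ∩ X and x ∉ D. In each case x ∈ ((X ∖ D) ∪ (X ∩ A)) ∪ ((D ∖ X) ∩ D), so ((X ∖ D) ∩ (X ∩ A)) ∪ ((D ∖ X) ∩ D) ⊆ ((X ∖ D) ∪ (X ∩ A)) ∪ ((D ∖ X) ∩ D).

(⊇) This inclusion fails. Take D = ∅, A = ∅, X = {1}; then 1 ∈ ((X ∖ D) ∪ (X ∩ A)) ∪ ((D ∖ X) ∩ D) but 1 ∉ ((X ∖ D) ∩ (X ∩ A)) ∪ ((D ∖ X) ∩ D).

The sets are not equal: only the forward inclusion holds.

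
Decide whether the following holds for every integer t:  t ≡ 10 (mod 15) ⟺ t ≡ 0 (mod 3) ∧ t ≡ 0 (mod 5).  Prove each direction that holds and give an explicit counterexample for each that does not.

[⇒] This fails: t = 10 gives 10 ≡ 10 (mod 15) but 10 ≡ 1 (mod 3), so the conjunction on the right does not hold.

[⇐] This fails: t = 0 satisfies both congruences on the right (0 ≡ 0 mod 3 and 0 ≡ 0 mod 5) yet 0 ≡ 0 (mod 15), not 10.

Neither implication holds.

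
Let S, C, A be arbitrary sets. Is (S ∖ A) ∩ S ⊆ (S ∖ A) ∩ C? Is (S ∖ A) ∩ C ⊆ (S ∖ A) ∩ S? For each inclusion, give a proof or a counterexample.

Only the reverse inclusion holds.

(⟹) This inclusion fails. Take S = {1}, C = ∅, A = ∅; then 1 ∈ (S ∖ A) ∩ S but 1 ∉ (S ∖ A) ∩ C.

(⟸) Let x ∈ (S ∖ A) ∩ C. Then x ∈ S ∩ C and x ∉ A, from which x ∈ (S ∖ A) ∩ S.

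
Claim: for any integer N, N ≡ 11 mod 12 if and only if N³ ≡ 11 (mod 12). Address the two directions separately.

Equivalent; both directions hold.

(⟸) For the converse, argue contrapositively. If N ≢ 11 (mod 12), then N is congruent to one of 0, 1, 2, 3, 4, 5, 6, 7, 8, 9, 10 modulo 12, and these give N³ ≡ 0, 1, 8, 3, 4, 5, 0, 7, 8, 9, 4 respectively — never 11.

(⟹) Suppose N ≡ 11 mod 12. Write N = 12j + 11. Then (12j + 11)³ = 1728j³ + 4752j² + 4356j + 1331 = 12(144j³ + 396j² + 363j + 110) + 11, so N³ ≡ 11 (mod 12).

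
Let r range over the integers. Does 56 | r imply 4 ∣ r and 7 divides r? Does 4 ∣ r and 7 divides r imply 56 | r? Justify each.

The forward direction holds; the converse fails.

Forward direction. If 56 ∣ r, write r = 56q. Since 56 = 14·4, r = 4·(14q), so 4 ∣ r; and since 56 = 8·7, r = 7·(8q), so 7 ∣ r.

Converse. This fails: take r = 28. Both 4 ∣ 28 and 7 ∣ 28, yet 28 is not a multiple of 56 (since 28 = 0·56 + 28), so 56 ∤ 28.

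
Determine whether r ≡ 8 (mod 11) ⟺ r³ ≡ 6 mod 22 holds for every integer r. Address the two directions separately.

(⇒) fails; (⇐) holds.

Forward direction. This fails: take r = 19. Then 19 ≡ 8 (mod 11), but 19³ = 6859 ≡ 17 (mod 22), not 6.

Converse. The residues r modulo 22 with r³ ≡ 6 (mod 22) are exactly {8}, and each is ≡ 8 (mod 11).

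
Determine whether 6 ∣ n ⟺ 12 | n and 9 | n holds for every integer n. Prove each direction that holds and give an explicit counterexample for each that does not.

(⇒) This fails: take n = 6. Certainly 6 ∣ 6, but 12 ∤ 6.

(⇐) Suppose 12 ∣ n and 9 ∣ n. Any common multiple of 12 and 9 is a multiple of their lcm; here lcm(12, 9) = 12·9/gcd(12, 9) = 108/3 = 36, so 36 ∣ n. Since 6 ∣ 36, it follows that 6 ∣ n.

Only the reverse direction holds.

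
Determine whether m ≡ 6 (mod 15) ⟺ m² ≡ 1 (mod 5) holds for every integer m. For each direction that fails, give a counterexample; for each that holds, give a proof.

[⇒] Suppose m ≡ 6 (mod 15). Then m² ≡ 6² = 36 (mod 15), and since 5 ∣ 15, also m² ≡ 1 (mod 5).

[⇐] This fails: take m = 1. Then 1² = 1 ≡ 1 (mod 5), yet 1 ≡ 1 (mod 15), not 6.

The forward direction holds; the converse fails.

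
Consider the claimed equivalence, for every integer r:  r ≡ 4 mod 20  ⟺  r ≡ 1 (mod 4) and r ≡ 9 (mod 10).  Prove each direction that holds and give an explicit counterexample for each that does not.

(⇒) fails and (⇐) fails.

(⟹) This fails: r = 4 gives 4 ≡ 4 (mod 20) but 4 ≡ 0 (mod 4), so the conjunction on the right does not hold.

(⟸) This fails: r = 9 satisfies both congruences on the right (9 ≡ 1 mod 4 and 9 ≡ 9 mod 10) yet 9 ≡ 9 (mod 20), not 4.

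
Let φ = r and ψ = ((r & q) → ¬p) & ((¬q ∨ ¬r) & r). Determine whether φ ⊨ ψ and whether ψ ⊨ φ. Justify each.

(←) Assume the antecedent. If r is true, r reduces to true regardless of the other variables. If r is false, the antecedent cannot hold. Either way r holds.

(→) This fails. Under r = T, p = F, q = T, the left side is true but the right side is false.

The forward direction fails; the converse holds.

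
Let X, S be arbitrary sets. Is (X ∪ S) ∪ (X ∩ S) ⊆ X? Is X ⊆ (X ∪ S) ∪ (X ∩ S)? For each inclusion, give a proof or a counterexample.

Reverse inclusion. Let x ∈ X. Then either x ∈ X and x ∉ S; or x ∈ X ∩ S. In each case x ∈ (X ∪ S) ∪ (X ∩ S), so X ⊆ (X ∪ S) ∪ (X ∩ S).

Forward inclusion. This inclusion fails. Take X = ∅, S = {1}; then 1 ∈ (X ∪ S) ∪ (X ∩ S) but 1 ∉ X.

(⊆) fails; (⊇) holds.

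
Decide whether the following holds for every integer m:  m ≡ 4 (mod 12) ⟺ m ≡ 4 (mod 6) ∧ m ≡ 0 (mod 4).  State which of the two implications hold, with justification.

Both directions hold; the statement is true.

(→) Suppose m ≡ 4 (mod 12); write m = 12j + 4. Since 6 ∣ 12, reducing mod 6 gives m ≡ 4 (mod 6); since 4 ∣ 12, reducing mod 4 gives m ≡ 4 ≡ 0 (mod 4).

(←) Conversely, if m ≡ 4 (mod 6) and m ≡ 0 (mod 4), then by the Chinese remainder theorem m ≡ 4 (mod 12). This is exactly m ≡ 4 (mod 12).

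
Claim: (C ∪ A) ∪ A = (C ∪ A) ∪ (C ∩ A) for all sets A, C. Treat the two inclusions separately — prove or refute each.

(⟸) Let x ∈ (C ∪ A) ∪ (C ∩ A). Then either x ∈ A and x ∉ C; or x ∈ C and x ∉ A; or x ∈ A ∩ C. In each case x ∈ (C ∪ A) ∪ A, so (C ∪ A) ∪ (C ∩ A) ⊆ (C ∪ A) ∪ A.

(⟹) Let x ∈ (C ∪ A) ∪ A. Then either x ∈ A and x ∉ C; or x ∈ C and x ∉ A; or x ∈ A ∩ C. In each case x ∈ (C ∪ A) ∪ (C ∩ A), so (C ∪ A) ∪ A ⊆ (C ∪ A) ∪ (C ∩ A).

Both inclusions hold.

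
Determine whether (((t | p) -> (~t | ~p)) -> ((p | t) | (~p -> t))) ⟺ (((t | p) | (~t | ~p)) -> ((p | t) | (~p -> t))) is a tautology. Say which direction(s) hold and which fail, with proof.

Equivalent; both directions hold.

(⇒) Assume the antecedent. If p is true, the consequent reduces to true regardless of the other variables. If p is false, the antecedent forces (p = F, t = T), and the consequent holds there. Either way the consequent holds.

(⇐) Assume the antecedent. If p is true, the consequent reduces to true regardless of the other variables. If p is false, the antecedent forces (p = F, t = T), and the consequent holds there. Either way the consequent holds.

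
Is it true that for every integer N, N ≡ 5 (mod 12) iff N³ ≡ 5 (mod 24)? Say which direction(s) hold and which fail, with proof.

(→) This fails: take N = 17. Then 17 ≡ 5 (mod 12), but 17³ = 4913 ≡ 17 (mod 24), not 5.

(←) Conversely, the residues r modulo 24 with r³ ≡ 5 (mod 24) are exactly {5}, and each is ≡ 5 (mod 12).

Only the converse holds.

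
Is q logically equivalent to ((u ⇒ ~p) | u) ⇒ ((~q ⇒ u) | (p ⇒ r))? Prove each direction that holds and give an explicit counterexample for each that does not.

Only the forward direction holds.

[⇐] This fails. Under r = F, u = F, q = F, p = F, the left side is false but the right side is true.

[⇒] Assume the antecedent. If q is true, the consequent reduces to true regardless of the other variables. If q is false, the antecedent cannot hold. Either way the consequent holds.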